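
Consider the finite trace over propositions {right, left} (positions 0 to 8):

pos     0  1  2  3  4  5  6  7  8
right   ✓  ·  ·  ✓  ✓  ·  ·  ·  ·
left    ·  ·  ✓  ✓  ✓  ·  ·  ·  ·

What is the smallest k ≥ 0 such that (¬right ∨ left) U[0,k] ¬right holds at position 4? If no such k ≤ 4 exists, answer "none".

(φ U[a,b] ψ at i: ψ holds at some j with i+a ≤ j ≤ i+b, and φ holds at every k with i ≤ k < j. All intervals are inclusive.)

Need earliest j ≥ 4 with ¬right, and (¬right ∨ left) at every k in [4,j-1].
  j=4: rhs fails.
  j=5: rhs holds; lhs holds on [4,4]. k = 1.

1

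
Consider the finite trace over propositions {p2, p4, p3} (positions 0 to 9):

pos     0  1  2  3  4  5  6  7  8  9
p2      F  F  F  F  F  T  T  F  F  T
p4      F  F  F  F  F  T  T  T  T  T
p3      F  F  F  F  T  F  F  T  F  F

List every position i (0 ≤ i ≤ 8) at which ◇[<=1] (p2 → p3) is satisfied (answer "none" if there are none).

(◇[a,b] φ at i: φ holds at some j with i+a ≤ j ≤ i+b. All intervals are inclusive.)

0, 1, 2, 3, 4, 6, 7, 8

Evaluate at each i in [0,8]:
  i=0: ✓ (witness j=0)
  i=1: ✓ (witness j=1)
  i=2: ✓ (witness j=2)
  i=3: ✓ (witness j=3)
  i=4: ✓ (witness j=4)
  i=5: ✗ (none in [5,6])
  i=6: ✓ (witness j=7)
  i=7: ✓ (witness j=7)
  i=8: ✓ (witness j=8)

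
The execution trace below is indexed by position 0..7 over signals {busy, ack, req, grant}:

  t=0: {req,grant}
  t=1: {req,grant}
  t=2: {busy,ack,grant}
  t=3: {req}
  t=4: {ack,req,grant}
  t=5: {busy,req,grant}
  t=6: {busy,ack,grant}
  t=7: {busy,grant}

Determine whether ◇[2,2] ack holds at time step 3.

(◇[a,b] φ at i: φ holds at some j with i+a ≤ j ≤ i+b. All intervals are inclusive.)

Check ack at each j in [5,5]:
  j=5: false
No position in the window satisfies it → formula fails.

Does not hold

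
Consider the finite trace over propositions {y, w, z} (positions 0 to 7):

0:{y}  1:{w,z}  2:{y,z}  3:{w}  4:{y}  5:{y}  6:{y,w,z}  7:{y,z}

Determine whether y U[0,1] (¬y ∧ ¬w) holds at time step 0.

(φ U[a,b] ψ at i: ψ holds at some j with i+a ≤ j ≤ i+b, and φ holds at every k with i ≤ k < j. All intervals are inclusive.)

No

Need some j in [0,1] with (¬y ∧ ¬w), and y at every k in [0,j-1].
  j=0: (¬y ∧ ¬w) false.
  j=1: (¬y ∧ ¬w) false.
No j in the window works → until fails.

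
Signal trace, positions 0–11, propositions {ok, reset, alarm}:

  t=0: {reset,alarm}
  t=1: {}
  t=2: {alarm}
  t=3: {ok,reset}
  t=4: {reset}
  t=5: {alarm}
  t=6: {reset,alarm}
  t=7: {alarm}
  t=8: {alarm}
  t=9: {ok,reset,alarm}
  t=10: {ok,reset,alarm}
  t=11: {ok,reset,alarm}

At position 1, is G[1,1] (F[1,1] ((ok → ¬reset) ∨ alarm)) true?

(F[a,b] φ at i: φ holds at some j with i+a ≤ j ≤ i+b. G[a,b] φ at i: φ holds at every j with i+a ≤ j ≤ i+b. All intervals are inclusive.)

False

Check F[1,1] ((ok → ¬reset) ∨ alarm) at every j in [2,2]:
  j=2: fails (none in [3,3])
Fails at j=2 → formula fails.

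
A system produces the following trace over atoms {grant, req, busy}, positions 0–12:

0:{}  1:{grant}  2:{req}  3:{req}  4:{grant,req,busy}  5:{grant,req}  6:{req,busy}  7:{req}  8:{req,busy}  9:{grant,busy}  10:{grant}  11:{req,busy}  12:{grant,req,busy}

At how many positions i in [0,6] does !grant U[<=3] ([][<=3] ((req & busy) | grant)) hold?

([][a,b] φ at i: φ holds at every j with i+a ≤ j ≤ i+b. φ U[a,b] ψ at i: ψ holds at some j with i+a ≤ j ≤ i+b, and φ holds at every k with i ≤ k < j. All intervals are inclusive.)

Evaluate at each i in [0,6]:
  i=0: ✗ (no rhs in [0,3])
  i=1: ✗ (no rhs in [1,4])
  i=2: ✗ (no rhs in [2,5])
  i=3: ✗ (no rhs in [3,6])
  i=4: ✗ (no rhs in [4,7])
  i=5: ✗ (lhs fails at k=5 before rhs at j=8)
  i=6: ✓ (rhs at j=8; lhs holds on [6,7])
Positions where it holds: {6} → 1.

1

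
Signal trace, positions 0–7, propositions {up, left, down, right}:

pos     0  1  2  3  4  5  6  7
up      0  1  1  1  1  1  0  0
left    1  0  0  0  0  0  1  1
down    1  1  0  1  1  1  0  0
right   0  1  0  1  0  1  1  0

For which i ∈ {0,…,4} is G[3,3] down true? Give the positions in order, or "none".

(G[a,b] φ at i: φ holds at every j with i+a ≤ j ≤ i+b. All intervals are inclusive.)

0, 1, 2

Evaluate at each i in [0,4]:
  i=0: ✓ (all of [3,3])
  i=1: ✓ (all of [4,4])
  i=2: ✓ (all of [5,5])
  i=3: ✗ (fails at j=6)
  i=4: ✗ (fails at j=7)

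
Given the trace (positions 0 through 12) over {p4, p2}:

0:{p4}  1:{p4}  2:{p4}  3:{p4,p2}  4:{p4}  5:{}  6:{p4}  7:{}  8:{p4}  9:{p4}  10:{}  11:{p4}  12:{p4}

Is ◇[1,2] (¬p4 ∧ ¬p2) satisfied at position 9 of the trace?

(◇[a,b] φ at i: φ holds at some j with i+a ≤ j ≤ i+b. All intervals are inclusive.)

Yes

Check (¬p4 ∧ ¬p2) at each j in [10,11]:
  j=10: true
  j=11: false
Found at j=10 → formula holds.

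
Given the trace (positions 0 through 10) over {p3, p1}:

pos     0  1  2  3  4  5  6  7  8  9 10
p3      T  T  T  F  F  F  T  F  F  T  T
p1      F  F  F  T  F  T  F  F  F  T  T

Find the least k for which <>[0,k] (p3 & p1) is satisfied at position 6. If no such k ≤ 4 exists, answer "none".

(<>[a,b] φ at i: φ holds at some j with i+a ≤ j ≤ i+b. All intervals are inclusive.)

Scan j = 6,7,… for (p3 & p1):
  j=6: fails
  j=7: fails
  j=8: fails
  j=9: holds
First hit at j=9, so smallest k = 9-6 = 3.

3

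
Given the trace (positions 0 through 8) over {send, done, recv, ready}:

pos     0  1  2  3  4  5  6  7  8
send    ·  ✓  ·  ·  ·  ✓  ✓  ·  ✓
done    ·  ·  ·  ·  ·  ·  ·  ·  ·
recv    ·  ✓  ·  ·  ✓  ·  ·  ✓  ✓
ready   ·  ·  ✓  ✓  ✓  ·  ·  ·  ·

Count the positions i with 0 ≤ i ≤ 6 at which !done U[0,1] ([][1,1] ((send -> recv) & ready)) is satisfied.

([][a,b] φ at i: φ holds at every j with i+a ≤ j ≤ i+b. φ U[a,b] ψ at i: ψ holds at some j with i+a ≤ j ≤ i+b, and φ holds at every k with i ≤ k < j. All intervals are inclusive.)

4

Evaluate at each i in [0,6]:
  i=0: ✓ (rhs at j=1; lhs holds on [0,0])
  i=1: ✓ (rhs at j=1)
  i=2: ✓ (rhs at j=2)
  i=3: ✓ (rhs at j=3)
  i=4: ✗ (no rhs in [4,5])
  i=5: ✗ (no rhs in [5,6])
  i=6: ✗ (no rhs in [6,7])
Positions where it holds: {0, 1, 2, 3} → 4.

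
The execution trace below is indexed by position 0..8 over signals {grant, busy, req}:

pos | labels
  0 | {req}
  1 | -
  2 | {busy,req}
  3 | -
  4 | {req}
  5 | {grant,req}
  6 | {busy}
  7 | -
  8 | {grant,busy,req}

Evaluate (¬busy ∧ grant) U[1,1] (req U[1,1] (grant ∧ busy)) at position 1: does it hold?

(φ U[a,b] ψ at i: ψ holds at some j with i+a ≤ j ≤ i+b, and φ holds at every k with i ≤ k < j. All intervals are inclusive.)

No

Need some j in [2,2] with (req U[1,1] (grant ∧ busy)), and (¬busy ∧ grant) at every k in [1,j-1].
  j=2: (req U[1,1] (grant ∧ busy)) — fails.
No j in the window works → until fails.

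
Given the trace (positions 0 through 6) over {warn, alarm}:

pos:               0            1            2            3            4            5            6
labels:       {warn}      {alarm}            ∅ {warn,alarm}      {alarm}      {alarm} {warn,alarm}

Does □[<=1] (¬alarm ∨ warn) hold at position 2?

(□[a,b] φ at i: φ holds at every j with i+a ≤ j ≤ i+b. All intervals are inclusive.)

Check (¬alarm ∨ warn) at every j in [2,3]:
  j=2: true
  j=3: true
All positions satisfy it → formula holds.

Holds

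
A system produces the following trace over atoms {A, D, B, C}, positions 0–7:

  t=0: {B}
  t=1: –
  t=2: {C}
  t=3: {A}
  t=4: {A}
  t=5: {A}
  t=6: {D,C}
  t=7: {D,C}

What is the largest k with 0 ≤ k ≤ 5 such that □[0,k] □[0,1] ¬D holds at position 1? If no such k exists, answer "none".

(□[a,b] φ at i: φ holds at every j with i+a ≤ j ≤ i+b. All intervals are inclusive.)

□[0,1] ¬D must hold from j=1 onward; find where it first fails.
  j=1: holds
  j=2: holds
  j=3: holds
  j=4: holds
  j=5: fails
Holds on [1,4], so largest k = 3.

3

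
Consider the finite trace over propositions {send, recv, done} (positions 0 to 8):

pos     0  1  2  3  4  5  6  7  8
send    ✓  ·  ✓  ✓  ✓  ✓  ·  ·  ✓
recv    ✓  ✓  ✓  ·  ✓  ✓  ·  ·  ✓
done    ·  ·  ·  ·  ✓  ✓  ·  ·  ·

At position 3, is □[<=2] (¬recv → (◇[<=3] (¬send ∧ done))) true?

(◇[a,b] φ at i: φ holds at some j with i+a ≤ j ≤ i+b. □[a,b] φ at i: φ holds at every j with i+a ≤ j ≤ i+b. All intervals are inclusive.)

Check (¬recv → (◇[<=3] (¬send ∧ done))) at every j in [3,5]:
  j=3: antecedent true; consequent fails (none in [3,6]) → ✗
  j=4: antecedent false → ✓
  j=5: antecedent false → ✓
Fails at j=3 → formula fails.

False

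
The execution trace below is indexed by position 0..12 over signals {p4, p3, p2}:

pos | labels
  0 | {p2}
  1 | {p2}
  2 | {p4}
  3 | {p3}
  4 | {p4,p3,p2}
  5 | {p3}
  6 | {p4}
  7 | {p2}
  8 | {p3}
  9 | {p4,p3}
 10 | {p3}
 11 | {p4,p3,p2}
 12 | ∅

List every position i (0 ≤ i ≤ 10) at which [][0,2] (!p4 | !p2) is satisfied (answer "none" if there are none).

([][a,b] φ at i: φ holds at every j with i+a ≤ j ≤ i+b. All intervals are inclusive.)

0, 1, 5, 6, 7, 8

Evaluate at each i in [0,10]:
  i=0: ✓ (all of [0,2])
  i=1: ✓ (all of [1,3])
  i=2: ✗ (fails at j=4)
  i=3: ✗ (fails at j=4)
  i=4: ✗ (fails at j=4)
  i=5: ✓ (all of [5,7])
  i=6: ✓ (all of [6,8])
  i=7: ✓ (all of [7,9])
  i=8: ✓ (all of [8,10])
  i=9: ✗ (fails at j=11)
  i=10: ✗ (fails at j=11)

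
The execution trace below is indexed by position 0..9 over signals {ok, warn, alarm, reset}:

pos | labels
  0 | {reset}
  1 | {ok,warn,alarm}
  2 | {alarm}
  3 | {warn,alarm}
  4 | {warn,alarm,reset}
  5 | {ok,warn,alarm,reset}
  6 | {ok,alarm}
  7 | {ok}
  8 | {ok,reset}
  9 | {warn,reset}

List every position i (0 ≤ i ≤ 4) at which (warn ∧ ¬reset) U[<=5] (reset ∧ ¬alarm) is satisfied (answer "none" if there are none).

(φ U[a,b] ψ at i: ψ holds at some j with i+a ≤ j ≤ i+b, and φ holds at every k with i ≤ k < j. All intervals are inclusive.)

Evaluate at each i in [0,4]:
  i=0: ✓ (rhs at j=0)
  i=1: ✗ (no rhs in [1,6])
  i=2: ✗ (no rhs in [2,7])
  i=3: ✗ (lhs fails at k=4 before rhs at j=8)
  i=4: ✗ (lhs fails at k=4 before rhs at j=8)

0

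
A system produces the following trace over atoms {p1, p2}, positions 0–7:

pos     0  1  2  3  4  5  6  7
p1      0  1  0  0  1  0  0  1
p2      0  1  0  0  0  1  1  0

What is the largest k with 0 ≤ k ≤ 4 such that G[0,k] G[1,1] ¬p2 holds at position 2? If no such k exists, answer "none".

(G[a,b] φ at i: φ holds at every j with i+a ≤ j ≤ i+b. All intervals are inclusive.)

1

G[1,1] ¬p2 must hold from j=2 onward; find where it first fails.
  j=2: holds
  j=3: holds
  j=4: fails
Holds on [2,3], so largest k = 1.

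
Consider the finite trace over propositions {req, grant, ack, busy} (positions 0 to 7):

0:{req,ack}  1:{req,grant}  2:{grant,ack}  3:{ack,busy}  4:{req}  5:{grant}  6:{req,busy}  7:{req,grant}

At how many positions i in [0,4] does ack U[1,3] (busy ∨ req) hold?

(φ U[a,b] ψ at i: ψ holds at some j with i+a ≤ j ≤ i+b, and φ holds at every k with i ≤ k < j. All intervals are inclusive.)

Evaluate at each i in [0,4]:
  i=0: ✓ (rhs at j=1; lhs holds on [0,0])
  i=1: ✗ (lhs fails at k=1 before rhs at j=3)
  i=2: ✓ (rhs at j=3; lhs holds on [2,2])
  i=3: ✓ (rhs at j=4; lhs holds on [3,3])
  i=4: ✗ (lhs fails at k=4 before rhs at j=6)
Positions where it holds: {0, 2, 3} → 3.

3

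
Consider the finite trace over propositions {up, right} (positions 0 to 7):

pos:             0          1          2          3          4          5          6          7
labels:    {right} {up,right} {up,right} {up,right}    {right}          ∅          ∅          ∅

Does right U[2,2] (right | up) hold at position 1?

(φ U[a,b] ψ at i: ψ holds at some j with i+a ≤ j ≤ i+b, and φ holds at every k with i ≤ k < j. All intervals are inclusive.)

Need some j in [3,3] with (right | up), and right at every k in [1,j-1].
  j=3: (right | up) holds; right holds at every k in [1,2] → satisfied.

True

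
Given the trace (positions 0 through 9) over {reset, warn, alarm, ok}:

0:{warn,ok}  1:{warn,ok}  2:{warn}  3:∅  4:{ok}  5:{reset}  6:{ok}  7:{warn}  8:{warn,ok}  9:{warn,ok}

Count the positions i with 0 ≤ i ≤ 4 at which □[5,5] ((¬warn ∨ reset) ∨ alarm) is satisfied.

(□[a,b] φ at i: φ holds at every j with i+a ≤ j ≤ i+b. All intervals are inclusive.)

2

Evaluate at each i in [0,4]:
  i=0: ✓ (all of [5,5])
  i=1: ✓ (all of [6,6])
  i=2: ✗ (fails at j=7)
  i=3: ✗ (fails at j=8)
  i=4: ✗ (fails at j=9)
Positions where it holds: {0, 1} → 2.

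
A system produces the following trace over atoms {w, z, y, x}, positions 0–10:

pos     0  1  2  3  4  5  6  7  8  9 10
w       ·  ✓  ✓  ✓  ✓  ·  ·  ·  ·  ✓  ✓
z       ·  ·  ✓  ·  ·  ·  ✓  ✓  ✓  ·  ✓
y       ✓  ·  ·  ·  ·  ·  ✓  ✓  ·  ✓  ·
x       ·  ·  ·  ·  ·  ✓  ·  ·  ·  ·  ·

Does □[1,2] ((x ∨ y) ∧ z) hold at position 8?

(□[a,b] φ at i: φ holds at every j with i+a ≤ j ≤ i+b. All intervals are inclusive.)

Check ((x ∨ y) ∧ z) at every j in [9,10]:
  j=9: false
  j=10: false
Fails at j=9 → formula fails.

No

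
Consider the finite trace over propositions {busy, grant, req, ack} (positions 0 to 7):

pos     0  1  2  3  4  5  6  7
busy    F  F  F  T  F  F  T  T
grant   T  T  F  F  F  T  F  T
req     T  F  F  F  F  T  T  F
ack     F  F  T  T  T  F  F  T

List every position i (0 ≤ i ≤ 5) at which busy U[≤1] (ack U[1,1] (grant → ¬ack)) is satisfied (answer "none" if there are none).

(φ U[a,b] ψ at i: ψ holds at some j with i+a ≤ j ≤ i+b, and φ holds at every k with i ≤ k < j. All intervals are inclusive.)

Evaluate at each i in [0,5]:
  i=0: ✗ (no rhs in [0,1])
  i=1: ✗ (lhs fails at k=1 before rhs at j=2)
  i=2: ✓ (rhs at j=2)
  i=3: ✓ (rhs at j=3)
  i=4: ✓ (rhs at j=4)
  i=5: ✗ (no rhs in [5,6])

2, 3, 4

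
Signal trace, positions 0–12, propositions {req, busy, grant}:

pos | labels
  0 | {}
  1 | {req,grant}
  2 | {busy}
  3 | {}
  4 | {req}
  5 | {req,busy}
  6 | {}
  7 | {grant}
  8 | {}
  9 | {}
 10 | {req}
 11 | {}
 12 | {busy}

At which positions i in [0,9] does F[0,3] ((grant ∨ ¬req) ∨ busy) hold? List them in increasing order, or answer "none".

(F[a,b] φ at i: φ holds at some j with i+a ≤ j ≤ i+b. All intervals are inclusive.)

Evaluate at each i in [0,9]:
  i=0: ✓ (witness j=0)
  i=1: ✓ (witness j=1)
  i=2: ✓ (witness j=2)
  i=3: ✓ (witness j=3)
  i=4: ✓ (witness j=5)
  i=5: ✓ (witness j=5)
  i=6: ✓ (witness j=6)
  i=7: ✓ (witness j=7)
  i=8: ✓ (witness j=8)
  i=9: ✓ (witness j=9)

0, 1, 2, 3, 4, 5, 6, 7, 8, 9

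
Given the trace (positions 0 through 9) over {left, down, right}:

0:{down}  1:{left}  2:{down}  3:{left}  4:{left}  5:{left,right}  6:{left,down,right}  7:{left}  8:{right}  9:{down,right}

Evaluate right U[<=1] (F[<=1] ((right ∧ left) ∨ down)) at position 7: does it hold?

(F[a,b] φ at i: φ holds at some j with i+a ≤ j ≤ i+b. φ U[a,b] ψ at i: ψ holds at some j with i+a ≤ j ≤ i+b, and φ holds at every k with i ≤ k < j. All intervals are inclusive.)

No

Need some j in [7,8] with F[<=1] ((right ∧ left) ∨ down), and right at every k in [7,j-1].
  j=7: F[<=1] ((right ∧ left) ∨ down) — fails (none in [7,8]).
  j=8: F[<=1] ((right ∧ left) ∨ down) holds, but right fails at k=7 → not this j.
No j in the window works → until fails.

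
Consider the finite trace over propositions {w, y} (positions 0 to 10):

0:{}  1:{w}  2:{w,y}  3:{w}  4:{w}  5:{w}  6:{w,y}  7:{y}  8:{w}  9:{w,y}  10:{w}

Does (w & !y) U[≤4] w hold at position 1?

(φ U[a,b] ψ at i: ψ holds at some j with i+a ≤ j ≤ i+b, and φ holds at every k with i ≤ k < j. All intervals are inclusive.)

Yes

Need some j in [1,5] with w, and (w & !y) at every k in [1,j-1].
  j=1: w holds; no prefix to check → satisfied.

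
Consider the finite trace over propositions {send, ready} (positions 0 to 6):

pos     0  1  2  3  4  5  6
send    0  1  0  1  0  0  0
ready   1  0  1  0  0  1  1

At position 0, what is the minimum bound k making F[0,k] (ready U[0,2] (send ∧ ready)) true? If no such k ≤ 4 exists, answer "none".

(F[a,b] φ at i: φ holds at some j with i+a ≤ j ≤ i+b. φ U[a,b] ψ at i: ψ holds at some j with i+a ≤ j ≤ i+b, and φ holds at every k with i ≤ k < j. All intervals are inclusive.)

Scan j = 0,1,… for (ready U[0,2] (send ∧ ready)):
  j=0: fails
  j=1: fails
  j=2: fails
  j=3: fails
  j=4: fails
No j in [0,4] satisfies it → none.

none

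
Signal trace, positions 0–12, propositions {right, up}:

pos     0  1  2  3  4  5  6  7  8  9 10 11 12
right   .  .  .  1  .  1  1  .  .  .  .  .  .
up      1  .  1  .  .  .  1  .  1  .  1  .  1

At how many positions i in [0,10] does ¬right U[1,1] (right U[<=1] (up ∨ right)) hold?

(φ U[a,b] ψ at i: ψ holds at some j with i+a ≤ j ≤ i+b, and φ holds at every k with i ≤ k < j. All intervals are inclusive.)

5

Evaluate at each i in [0,10]:
  i=0: ✗ (no rhs in [1,1])
  i=1: ✓ (rhs at j=2; lhs holds on [1,1])
  i=2: ✓ (rhs at j=3; lhs holds on [2,2])
  i=3: ✗ (no rhs in [4,4])
  i=4: ✓ (rhs at j=5; lhs holds on [4,4])
  i=5: ✗ (lhs fails at k=5 before rhs at j=6)
  i=6: ✗ (no rhs in [7,7])
  i=7: ✓ (rhs at j=8; lhs holds on [7,7])
  i=8: ✗ (no rhs in [9,9])
  i=9: ✓ (rhs at j=10; lhs holds on [9,9])
  i=10: ✗ (no rhs in [11,11])
Positions where it holds: {1, 2, 4, 7, 9} → 5.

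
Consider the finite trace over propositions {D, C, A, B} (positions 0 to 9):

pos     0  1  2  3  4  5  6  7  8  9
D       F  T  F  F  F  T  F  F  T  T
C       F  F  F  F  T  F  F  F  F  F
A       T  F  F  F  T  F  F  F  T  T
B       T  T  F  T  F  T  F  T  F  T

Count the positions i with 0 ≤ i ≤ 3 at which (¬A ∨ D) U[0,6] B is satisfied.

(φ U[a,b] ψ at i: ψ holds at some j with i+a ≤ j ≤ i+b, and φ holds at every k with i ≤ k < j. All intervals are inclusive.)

4

Evaluate at each i in [0,3]:
  i=0: ✓ (rhs at j=0)
  i=1: ✓ (rhs at j=1)
  i=2: ✓ (rhs at j=3; lhs holds on [2,2])
  i=3: ✓ (rhs at j=3)
Positions where it holds: {0, 1, 2, 3} → 4.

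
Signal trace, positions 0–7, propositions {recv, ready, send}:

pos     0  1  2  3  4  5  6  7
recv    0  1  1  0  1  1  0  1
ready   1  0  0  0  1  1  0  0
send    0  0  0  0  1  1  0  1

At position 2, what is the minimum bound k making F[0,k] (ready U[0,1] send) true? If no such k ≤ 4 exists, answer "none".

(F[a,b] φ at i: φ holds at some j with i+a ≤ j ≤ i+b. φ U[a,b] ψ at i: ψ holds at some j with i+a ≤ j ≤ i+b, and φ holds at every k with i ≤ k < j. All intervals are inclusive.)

2

Scan j = 2,3,… for (ready U[0,1] send):
  j=2: fails
  j=3: fails
  j=4: holds
First hit at j=4, so smallest k = 4-2 = 2.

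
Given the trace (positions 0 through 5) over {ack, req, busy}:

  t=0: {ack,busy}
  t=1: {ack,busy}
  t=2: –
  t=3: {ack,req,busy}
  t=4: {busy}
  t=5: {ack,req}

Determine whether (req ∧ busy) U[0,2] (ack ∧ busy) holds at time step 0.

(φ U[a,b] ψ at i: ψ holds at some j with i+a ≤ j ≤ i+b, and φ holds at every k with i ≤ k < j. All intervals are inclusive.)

Yes

Need some j in [0,2] with (ack ∧ busy), and (req ∧ busy) at every k in [0,j-1].
  j=0: (ack ∧ busy) holds; no prefix to check → satisfied.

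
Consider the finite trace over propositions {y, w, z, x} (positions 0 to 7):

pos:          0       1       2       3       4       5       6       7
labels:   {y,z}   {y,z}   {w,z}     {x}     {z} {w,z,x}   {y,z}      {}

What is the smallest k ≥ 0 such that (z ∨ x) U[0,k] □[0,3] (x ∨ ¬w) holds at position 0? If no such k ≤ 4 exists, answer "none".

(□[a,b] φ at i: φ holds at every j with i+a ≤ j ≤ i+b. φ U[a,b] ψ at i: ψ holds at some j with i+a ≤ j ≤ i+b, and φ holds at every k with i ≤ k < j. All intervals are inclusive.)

3

Need earliest j ≥ 0 with □[0,3] (x ∨ ¬w), and (z ∨ x) at every k in [0,j-1].
  j=0: rhs fails.
  j=1: rhs fails.
  j=2: rhs fails.
  j=3: rhs holds; lhs holds on [0,2]. k = 3.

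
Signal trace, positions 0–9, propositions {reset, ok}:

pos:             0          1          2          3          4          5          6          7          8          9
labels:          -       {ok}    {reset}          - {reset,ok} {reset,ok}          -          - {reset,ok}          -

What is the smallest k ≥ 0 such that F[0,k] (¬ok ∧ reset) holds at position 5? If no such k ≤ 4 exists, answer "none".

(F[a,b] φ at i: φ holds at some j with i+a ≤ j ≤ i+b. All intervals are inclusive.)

Scan j = 5,6,… for (¬ok ∧ reset):
  j=5: fails
  j=6: fails
  j=7: fails
  j=8: fails
  j=9: fails
No j in [5,9] satisfies it → none.

none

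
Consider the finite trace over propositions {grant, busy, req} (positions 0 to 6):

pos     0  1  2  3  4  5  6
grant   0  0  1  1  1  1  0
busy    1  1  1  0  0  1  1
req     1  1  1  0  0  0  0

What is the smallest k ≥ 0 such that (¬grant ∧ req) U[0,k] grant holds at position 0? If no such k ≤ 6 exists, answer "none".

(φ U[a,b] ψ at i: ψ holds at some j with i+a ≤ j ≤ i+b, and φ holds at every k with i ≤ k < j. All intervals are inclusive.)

2

Need earliest j ≥ 0 with grant, and (¬grant ∧ req) at every k in [0,j-1].
  j=0: rhs fails.
  j=1: rhs fails.
  j=2: rhs holds; lhs holds on [0,1]. k = 2.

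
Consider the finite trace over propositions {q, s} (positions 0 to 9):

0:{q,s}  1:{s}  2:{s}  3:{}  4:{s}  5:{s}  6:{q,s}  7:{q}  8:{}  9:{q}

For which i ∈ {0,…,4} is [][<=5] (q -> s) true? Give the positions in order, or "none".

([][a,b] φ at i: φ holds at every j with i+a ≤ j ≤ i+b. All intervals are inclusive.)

Evaluate at each i in [0,4]:
  i=0: ✓ (all of [0,5])
  i=1: ✓ (all of [1,6])
  i=2: ✗ (fails at j=7)
  i=3: ✗ (fails at j=7)
  i=4: ✗ (fails at j=7)

0, 1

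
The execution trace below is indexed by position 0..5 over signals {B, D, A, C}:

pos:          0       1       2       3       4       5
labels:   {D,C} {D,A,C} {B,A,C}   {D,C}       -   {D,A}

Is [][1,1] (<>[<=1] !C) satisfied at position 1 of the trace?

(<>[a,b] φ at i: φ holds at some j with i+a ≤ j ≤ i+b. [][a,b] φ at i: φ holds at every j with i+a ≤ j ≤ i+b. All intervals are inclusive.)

Check <>[<=1] !C at every j in [2,2]:
  j=2: fails (none in [2,3])
Fails at j=2 → formula fails.

Does not hold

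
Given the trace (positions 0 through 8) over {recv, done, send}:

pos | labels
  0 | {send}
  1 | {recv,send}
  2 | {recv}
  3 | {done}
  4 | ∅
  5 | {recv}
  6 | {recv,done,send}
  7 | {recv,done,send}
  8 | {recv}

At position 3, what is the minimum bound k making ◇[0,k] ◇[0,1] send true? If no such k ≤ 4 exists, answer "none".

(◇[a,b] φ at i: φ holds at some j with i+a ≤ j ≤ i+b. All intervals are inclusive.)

Scan j = 3,4,… for ◇[0,1] send:
  j=3: fails
  j=4: fails
  j=5: holds
First hit at j=5, so smallest k = 5-3 = 2.

2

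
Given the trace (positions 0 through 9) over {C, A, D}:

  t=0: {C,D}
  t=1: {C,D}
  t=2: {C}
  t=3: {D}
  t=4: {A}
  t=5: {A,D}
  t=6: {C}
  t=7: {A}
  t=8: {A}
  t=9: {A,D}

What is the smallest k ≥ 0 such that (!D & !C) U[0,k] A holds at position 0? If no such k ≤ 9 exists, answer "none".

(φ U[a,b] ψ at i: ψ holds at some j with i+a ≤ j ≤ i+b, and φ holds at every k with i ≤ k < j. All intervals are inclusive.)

Need earliest j ≥ 0 with A, and (!D & !C) at every k in [0,j-1].
  j=0: rhs fails.
  j=1: rhs fails.
  j=2: rhs fails.
  j=3: rhs fails.
  j=4: rhs holds but lhs fails at k=0.
  j=5: rhs holds but lhs fails at k=0.
  j=6: rhs fails.
  j=7: rhs holds but lhs fails at k=0.
  j=8: rhs holds but lhs fails at k=0.
  j=9: rhs holds but lhs fails at k=0.
No witness within the range → none.

none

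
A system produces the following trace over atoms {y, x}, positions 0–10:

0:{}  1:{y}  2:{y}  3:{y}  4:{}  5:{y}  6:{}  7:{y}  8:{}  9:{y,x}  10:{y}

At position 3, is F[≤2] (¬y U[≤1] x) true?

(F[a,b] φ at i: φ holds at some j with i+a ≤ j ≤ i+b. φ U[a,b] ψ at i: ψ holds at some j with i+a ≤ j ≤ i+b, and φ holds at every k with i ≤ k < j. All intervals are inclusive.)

Check (¬y U[≤1] x) at each j in [3,5]:
  j=3: fails
  j=4: fails
  j=5: fails
No position in the window satisfies it → formula fails.

Does not hold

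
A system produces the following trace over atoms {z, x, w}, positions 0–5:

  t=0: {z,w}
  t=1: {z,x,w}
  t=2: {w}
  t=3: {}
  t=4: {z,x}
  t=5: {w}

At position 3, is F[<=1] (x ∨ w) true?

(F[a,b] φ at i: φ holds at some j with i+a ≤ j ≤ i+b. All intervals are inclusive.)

Check (x ∨ w) at each j in [3,4]:
  j=3: false
  j=4: true
Found at j=4 → formula holds.

Holds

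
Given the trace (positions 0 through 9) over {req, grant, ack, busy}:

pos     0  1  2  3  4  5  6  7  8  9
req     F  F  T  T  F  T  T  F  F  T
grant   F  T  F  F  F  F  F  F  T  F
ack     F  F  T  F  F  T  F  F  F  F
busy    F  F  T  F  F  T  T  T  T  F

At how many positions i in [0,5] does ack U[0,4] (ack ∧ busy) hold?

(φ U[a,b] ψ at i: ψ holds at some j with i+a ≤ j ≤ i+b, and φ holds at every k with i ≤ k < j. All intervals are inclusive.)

Evaluate at each i in [0,5]:
  i=0: ✗ (lhs fails at k=0 before rhs at j=2)
  i=1: ✗ (lhs fails at k=1 before rhs at j=2)
  i=2: ✓ (rhs at j=2)
  i=3: ✗ (lhs fails at k=3 before rhs at j=5)
  i=4: ✗ (lhs fails at k=4 before rhs at j=5)
  i=5: ✓ (rhs at j=5)
Positions where it holds: {2, 5} → 2.

2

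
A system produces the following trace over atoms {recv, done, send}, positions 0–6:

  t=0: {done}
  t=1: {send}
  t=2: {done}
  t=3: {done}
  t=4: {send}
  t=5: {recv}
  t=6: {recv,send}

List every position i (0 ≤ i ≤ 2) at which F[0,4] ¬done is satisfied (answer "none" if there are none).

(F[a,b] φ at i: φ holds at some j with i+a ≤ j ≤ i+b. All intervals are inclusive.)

Evaluate at each i in [0,2]:
  i=0: ✓ (witness j=1)
  i=1: ✓ (witness j=1)
  i=2: ✓ (witness j=4)

0, 1, 2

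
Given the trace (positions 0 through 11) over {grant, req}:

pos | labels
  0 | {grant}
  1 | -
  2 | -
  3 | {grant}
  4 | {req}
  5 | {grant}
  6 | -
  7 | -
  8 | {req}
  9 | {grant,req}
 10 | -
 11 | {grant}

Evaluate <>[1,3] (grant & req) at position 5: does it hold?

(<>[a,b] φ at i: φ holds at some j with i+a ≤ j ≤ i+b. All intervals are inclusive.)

Check (grant & req) at each j in [6,8]:
  j=6: false
  j=7: false
  j=8: false
No position in the window satisfies it → formula fails.

False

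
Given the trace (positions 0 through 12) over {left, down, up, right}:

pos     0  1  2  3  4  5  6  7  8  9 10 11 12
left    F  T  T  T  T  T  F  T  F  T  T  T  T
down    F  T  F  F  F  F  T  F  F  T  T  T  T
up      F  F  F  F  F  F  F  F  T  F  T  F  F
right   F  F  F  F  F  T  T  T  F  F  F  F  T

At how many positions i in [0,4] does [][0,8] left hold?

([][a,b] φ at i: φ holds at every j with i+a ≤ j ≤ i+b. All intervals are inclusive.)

Evaluate at each i in [0,4]:
  i=0: ✗ (fails at j=0)
  i=1: ✗ (fails at j=6)
  i=2: ✗ (fails at j=6)
  i=3: ✗ (fails at j=6)
  i=4: ✗ (fails at j=6)
Positions where it holds: {} → 0.

0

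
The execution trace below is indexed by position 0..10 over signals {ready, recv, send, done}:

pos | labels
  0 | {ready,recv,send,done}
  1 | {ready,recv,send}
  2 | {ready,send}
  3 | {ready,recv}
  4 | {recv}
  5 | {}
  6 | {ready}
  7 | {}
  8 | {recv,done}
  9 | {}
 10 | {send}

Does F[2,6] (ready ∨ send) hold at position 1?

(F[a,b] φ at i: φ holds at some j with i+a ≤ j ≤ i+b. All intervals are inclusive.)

Holds

Check (ready ∨ send) at each j in [3,7]:
  j=3: true
  j=4: false
  j=5: false
  j=6: true
  j=7: false
Found at j=3 → formula holds.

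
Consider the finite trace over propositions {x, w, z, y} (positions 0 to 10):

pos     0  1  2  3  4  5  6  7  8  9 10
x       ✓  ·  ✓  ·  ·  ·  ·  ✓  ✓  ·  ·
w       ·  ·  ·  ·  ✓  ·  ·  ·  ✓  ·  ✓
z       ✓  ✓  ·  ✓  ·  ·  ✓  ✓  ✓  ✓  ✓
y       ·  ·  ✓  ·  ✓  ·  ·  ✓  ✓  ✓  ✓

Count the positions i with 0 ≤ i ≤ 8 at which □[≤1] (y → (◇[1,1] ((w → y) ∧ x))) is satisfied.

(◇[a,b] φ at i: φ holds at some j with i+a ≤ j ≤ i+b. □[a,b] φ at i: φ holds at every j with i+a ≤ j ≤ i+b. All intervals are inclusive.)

Evaluate at each i in [0,8]:
  i=0: ✓ (all of [0,1])
  i=1: ✗ (fails at j=2)
  i=2: ✗ (fails at j=2)
  i=3: ✗ (fails at j=4)
  i=4: ✗ (fails at j=4)
  i=5: ✓ (all of [5,6])
  i=6: ✓ (all of [6,7])
  i=7: ✗ (fails at j=8)
  i=8: ✗ (fails at j=8)
Positions where it holds: {0, 5, 6} → 3.

3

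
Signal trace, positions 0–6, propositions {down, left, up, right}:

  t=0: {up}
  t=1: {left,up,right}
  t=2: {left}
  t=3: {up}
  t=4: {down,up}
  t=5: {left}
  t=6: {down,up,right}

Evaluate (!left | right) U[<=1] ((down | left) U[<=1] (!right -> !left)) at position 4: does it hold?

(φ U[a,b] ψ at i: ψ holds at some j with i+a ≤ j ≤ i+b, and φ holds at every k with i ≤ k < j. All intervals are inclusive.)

Need some j in [4,5] with ((down | left) U[<=1] (!right -> !left)), and (!left | right) at every k in [4,j-1].
  j=4: ((down | left) U[<=1] (!right -> !left)) holds; no prefix to check → satisfied.

Yes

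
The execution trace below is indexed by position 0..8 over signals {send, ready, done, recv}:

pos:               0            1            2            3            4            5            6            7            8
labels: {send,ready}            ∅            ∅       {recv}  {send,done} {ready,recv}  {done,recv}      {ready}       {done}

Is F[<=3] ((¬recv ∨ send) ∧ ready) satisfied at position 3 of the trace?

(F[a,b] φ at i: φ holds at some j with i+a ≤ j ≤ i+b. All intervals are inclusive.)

Check ((¬recv ∨ send) ∧ ready) at each j in [3,6]:
  j=3: false
  j=4: false
  j=5: false
  j=6: false
No position in the window satisfies it → formula fails.

Does not hold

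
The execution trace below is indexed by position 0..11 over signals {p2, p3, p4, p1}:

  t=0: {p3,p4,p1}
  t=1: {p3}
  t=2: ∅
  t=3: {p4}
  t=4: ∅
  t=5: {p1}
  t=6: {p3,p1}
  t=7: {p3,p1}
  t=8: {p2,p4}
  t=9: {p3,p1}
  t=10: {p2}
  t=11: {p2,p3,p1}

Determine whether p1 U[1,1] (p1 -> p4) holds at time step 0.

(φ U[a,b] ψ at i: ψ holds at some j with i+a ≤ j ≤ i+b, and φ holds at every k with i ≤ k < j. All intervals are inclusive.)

Holds

Need some j in [1,1] with (p1 -> p4), and p1 at every k in [0,j-1].
  j=1: (p1 -> p4) holds; p1 holds at every k in [0,0] → satisfied.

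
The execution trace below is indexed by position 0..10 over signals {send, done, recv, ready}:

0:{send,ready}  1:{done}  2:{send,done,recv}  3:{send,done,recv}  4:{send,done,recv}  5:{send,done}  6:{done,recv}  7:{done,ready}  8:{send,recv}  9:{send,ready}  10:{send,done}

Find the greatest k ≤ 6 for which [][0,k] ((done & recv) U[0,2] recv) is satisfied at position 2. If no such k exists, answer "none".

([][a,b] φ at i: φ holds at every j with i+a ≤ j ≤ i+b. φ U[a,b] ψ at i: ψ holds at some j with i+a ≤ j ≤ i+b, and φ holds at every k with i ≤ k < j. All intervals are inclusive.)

2

((done & recv) U[0,2] recv) must hold from j=2 onward; find where it first fails.
  j=2: holds
  j=3: holds
  j=4: holds
  j=5: fails
Holds on [2,4], so largest k = 2.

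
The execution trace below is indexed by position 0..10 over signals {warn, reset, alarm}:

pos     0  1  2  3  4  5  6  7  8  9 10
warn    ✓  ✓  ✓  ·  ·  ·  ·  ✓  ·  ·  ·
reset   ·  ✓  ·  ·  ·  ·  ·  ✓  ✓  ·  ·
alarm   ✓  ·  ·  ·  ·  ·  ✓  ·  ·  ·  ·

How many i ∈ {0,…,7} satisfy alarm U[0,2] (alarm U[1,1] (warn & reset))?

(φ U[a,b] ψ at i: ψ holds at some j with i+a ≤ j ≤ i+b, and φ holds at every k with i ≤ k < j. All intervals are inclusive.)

Evaluate at each i in [0,7]:
  i=0: ✓ (rhs at j=0)
  i=1: ✗ (no rhs in [1,3])
  i=2: ✗ (no rhs in [2,4])
  i=3: ✗ (no rhs in [3,5])
  i=4: ✗ (lhs fails at k=4 before rhs at j=6)
  i=5: ✗ (lhs fails at k=5 before rhs at j=6)
  i=6: ✓ (rhs at j=6)
  i=7: ✗ (no rhs in [7,9])
Positions where it holds: {0, 6} → 2.

2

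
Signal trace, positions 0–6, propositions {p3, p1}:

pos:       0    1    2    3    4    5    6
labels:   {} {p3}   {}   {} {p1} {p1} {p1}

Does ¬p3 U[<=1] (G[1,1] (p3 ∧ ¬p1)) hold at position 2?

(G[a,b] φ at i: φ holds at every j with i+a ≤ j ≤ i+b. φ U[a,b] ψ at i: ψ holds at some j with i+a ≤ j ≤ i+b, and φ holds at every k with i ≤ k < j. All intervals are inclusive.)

Need some j in [2,3] with G[1,1] (p3 ∧ ¬p1), and ¬p3 at every k in [2,j-1].
  j=2: G[1,1] (p3 ∧ ¬p1) — fails at 3.
  j=3: G[1,1] (p3 ∧ ¬p1) — fails at 4.
No j in the window works → until fails.

Does not hold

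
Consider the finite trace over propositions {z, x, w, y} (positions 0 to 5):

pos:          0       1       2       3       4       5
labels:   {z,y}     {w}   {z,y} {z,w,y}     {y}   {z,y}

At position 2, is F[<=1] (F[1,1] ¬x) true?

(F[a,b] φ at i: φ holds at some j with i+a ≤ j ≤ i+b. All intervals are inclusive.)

True

Check F[1,1] ¬x at each j in [2,3]:
  j=2: holds (witness at 3)
  j=3: holds (witness at 4)
Found at j=2 → formula holds.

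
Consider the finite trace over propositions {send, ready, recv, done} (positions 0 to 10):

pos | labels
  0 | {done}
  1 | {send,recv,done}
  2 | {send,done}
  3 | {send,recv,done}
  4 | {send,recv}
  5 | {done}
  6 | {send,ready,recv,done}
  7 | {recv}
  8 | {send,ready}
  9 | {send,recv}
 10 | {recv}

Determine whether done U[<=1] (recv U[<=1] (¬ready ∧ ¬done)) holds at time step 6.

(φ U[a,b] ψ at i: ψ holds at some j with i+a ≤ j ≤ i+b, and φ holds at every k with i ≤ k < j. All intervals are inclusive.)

Need some j in [6,7] with (recv U[<=1] (¬ready ∧ ¬done)), and done at every k in [6,j-1].
  j=6: (recv U[<=1] (¬ready ∧ ¬done)) holds; no prefix to check → satisfied.

Holds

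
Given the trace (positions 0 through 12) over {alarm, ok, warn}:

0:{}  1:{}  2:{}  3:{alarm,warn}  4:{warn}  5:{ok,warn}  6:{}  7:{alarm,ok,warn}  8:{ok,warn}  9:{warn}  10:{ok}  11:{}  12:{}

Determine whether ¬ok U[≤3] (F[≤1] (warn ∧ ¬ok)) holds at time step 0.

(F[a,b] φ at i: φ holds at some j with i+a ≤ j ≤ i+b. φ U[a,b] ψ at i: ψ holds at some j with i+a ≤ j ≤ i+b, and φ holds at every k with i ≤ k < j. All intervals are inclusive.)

True

Need some j in [0,3] with F[≤1] (warn ∧ ¬ok), and ¬ok at every k in [0,j-1].
  j=0: F[≤1] (warn ∧ ¬ok) — fails (none in [0,1]).
  j=1: F[≤1] (warn ∧ ¬ok) — fails (none in [1,2]).
  j=2: F[≤1] (warn ∧ ¬ok) holds; ¬ok holds at every k in [0,1] → satisfied.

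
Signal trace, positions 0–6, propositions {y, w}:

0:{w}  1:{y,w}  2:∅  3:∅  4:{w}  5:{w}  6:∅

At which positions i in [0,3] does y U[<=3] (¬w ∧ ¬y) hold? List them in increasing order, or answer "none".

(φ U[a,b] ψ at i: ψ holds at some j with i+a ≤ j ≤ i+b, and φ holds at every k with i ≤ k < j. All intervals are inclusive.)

Evaluate at each i in [0,3]:
  i=0: ✗ (lhs fails at k=0 before rhs at j=2)
  i=1: ✓ (rhs at j=2; lhs holds on [1,1])
  i=2: ✓ (rhs at j=2)
  i=3: ✓ (rhs at j=3)

1, 2, 3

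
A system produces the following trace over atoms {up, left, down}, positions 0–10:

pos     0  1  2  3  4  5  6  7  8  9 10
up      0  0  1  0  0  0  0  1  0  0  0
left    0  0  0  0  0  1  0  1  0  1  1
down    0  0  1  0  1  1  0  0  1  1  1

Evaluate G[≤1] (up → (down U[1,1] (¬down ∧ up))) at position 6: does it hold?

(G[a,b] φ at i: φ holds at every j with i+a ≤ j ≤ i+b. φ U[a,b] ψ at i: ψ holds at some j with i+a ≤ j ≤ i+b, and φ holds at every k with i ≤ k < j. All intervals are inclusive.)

Check (up → (down U[1,1] (¬down ∧ up))) at every j in [6,7]:
  j=6: antecedent false → ✓
  j=7: antecedent true; consequent fails → ✗
Fails at j=7 → formula fails.

Does not hold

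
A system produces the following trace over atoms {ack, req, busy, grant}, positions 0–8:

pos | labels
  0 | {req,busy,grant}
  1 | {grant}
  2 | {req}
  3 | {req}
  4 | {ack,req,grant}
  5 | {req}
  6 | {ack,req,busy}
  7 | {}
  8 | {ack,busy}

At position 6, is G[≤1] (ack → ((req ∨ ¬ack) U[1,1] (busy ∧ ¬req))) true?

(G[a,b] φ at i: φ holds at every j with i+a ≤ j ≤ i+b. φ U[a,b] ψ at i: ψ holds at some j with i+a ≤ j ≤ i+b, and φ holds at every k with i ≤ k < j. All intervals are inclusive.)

No

Check (ack → ((req ∨ ¬ack) U[1,1] (busy ∧ ¬req))) at every j in [6,7]:
  j=6: antecedent true; consequent fails → ✗
  j=7: antecedent false → ✓
Fails at j=6 → formula fails.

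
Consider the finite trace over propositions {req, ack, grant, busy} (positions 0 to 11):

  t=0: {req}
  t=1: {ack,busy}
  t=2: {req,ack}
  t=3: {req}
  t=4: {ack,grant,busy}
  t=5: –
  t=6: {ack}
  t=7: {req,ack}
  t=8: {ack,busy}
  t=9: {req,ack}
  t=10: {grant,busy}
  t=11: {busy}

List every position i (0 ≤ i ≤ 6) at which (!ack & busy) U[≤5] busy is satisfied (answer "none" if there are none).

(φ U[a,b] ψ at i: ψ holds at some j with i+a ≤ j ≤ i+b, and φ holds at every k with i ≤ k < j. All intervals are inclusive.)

Evaluate at each i in [0,6]:
  i=0: ✗ (lhs fails at k=0 before rhs at j=1)
  i=1: ✓ (rhs at j=1)
  i=2: ✗ (lhs fails at k=2 before rhs at j=4)
  i=3: ✗ (lhs fails at k=3 before rhs at j=4)
  i=4: ✓ (rhs at j=4)
  i=5: ✗ (lhs fails at k=5 before rhs at j=8)
  i=6: ✗ (lhs fails at k=6 before rhs at j=8)

1, 4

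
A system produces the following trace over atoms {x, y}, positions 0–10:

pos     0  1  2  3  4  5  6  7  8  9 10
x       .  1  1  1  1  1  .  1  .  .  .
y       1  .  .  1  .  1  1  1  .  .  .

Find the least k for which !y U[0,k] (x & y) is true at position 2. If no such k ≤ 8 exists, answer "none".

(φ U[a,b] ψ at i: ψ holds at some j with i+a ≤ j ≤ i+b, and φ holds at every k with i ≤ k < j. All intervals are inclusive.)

1

Need earliest j ≥ 2 with (x & y), and !y at every k in [2,j-1].
  j=2: rhs fails.
  j=3: rhs holds; lhs holds on [2,2]. k = 1.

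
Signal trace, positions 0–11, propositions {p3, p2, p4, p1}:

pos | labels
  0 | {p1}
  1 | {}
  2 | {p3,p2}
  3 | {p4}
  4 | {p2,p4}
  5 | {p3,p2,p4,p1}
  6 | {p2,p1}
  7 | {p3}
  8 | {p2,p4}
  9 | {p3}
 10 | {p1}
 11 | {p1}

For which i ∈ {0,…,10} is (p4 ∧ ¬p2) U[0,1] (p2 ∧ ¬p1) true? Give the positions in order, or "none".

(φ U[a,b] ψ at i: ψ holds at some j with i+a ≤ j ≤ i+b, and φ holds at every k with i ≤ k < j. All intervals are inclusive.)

2, 3, 4, 8

Evaluate at each i in [0,10]:
  i=0: ✗ (no rhs in [0,1])
  i=1: ✗ (lhs fails at k=1 before rhs at j=2)
  i=2: ✓ (rhs at j=2)
  i=3: ✓ (rhs at j=4; lhs holds on [3,3])
  i=4: ✓ (rhs at j=4)
  i=5: ✗ (no rhs in [5,6])
  i=6: ✗ (no rhs in [6,7])
  i=7: ✗ (lhs fails at k=7 before rhs at j=8)
  i=8: ✓ (rhs at j=8)
  i=9: ✗ (no rhs in [9,10])
  i=10: ✗ (no rhs in [10,11])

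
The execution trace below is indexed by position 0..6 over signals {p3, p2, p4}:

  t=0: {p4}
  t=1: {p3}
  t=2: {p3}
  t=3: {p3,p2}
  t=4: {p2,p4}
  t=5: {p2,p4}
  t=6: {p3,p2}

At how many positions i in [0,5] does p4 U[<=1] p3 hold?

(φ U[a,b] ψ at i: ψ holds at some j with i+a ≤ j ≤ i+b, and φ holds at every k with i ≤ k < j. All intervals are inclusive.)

Evaluate at each i in [0,5]:
  i=0: ✓ (rhs at j=1; lhs holds on [0,0])
  i=1: ✓ (rhs at j=1)
  i=2: ✓ (rhs at j=2)
  i=3: ✓ (rhs at j=3)
  i=4: ✗ (no rhs in [4,5])
  i=5: ✓ (rhs at j=6; lhs holds on [5,5])
Positions where it holds: {0, 1, 2, 3, 5} → 5.

5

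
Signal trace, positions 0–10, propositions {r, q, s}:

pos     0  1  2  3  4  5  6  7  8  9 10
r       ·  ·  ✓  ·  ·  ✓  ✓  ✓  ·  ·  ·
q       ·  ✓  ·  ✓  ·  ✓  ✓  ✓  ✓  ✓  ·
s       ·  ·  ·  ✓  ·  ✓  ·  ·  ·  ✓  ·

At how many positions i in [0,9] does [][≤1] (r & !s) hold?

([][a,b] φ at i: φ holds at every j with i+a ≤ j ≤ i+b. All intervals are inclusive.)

1

Evaluate at each i in [0,9]:
  i=0: ✗ (fails at j=0)
  i=1: ✗ (fails at j=1)
  i=2: ✗ (fails at j=3)
  i=3: ✗ (fails at j=3)
  i=4: ✗ (fails at j=4)
  i=5: ✗ (fails at j=5)
  i=6: ✓ (all of [6,7])
  i=7: ✗ (fails at j=8)
  i=8: ✗ (fails at j=8)
  i=9: ✗ (fails at j=9)
Positions where it holds: {6} → 1.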